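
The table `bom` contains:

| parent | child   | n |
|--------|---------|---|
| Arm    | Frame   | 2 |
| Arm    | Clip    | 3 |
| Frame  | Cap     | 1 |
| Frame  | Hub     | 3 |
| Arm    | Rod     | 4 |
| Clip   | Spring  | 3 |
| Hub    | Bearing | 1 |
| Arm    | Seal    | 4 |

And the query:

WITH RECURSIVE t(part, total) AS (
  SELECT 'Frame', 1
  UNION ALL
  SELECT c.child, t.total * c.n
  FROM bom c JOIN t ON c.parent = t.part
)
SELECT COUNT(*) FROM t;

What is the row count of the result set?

Base: (Frame, total=1).
Iteration 1: components of {Frame} -> Cap = 1*1 = 1, Hub = 1*3 = 3.
Iteration 2: components of {Cap,Hub} -> Bearing = 3*1 = 3.
Iteration 3: no further components; recursion stops.
Total rows emitted: 4.

4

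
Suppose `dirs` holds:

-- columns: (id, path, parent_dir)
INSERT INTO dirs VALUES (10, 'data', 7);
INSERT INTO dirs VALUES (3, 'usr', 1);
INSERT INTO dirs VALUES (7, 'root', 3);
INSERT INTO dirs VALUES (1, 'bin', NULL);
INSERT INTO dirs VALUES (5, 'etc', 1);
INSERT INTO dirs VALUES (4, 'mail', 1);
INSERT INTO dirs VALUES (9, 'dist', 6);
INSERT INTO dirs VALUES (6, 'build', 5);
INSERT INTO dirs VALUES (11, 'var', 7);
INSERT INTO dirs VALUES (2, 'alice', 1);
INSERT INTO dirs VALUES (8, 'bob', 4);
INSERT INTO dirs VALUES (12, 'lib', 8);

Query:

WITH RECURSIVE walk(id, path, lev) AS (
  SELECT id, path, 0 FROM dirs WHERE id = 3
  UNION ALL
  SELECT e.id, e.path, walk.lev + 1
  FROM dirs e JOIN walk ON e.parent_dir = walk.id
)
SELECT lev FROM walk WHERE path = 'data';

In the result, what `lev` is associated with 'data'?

Base: id=3 (usr) at lev 0.
Iteration 1: rows with parent_dir in {3} -> root (id 7, lev 1).
Iteration 2: rows with parent_dir in {7} -> data (id 10, lev 2), var (id 11, lev 2).
Iteration 3: no rows with parent_dir in {10,11}; recursion stops.

2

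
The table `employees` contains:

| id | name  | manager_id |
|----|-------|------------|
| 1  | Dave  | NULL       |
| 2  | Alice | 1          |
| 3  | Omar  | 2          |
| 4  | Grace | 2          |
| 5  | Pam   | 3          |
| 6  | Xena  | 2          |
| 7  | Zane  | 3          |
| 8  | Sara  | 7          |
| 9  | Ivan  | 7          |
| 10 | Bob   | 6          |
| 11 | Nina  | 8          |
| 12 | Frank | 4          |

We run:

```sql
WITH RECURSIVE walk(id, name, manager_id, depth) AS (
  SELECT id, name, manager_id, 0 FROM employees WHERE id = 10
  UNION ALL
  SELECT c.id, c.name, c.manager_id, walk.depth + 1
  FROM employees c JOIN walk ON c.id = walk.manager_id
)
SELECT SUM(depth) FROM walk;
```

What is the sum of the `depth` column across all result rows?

6

Base: id=10 (Bob), manager_id=6, depth 0.
Iteration 1: join on id=6 -> Xena (id 6, manager_id=2, depth 1).
Iteration 2: join on id=2 -> Alice (id 2, manager_id=1, depth 2).
Iteration 3: join on id=1 -> Dave (id 1, manager_id=NULL, depth 3).
Iteration 4: manager_id is NULL; no match; recursion stops.
SUM(depth) = 0 + 1 + 2 + 3 = 6.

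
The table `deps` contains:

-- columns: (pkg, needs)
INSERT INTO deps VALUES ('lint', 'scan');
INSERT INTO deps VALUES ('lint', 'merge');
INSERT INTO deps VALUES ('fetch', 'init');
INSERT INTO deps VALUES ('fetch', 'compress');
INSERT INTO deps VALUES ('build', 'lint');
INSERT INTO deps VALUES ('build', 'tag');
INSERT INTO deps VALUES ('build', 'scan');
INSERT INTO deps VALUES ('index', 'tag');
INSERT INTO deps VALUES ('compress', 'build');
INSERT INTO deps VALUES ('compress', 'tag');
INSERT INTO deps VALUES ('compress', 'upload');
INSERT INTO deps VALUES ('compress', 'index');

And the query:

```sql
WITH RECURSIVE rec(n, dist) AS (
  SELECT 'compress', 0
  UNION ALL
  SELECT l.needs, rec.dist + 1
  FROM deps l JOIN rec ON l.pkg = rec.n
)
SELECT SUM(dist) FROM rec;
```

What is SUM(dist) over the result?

18

Base: (compress, dist=0).
Iteration 1: edges from {compress} -> (build, dist=1), (index, dist=1), (tag, dist=1), (upload, dist=1).
Iteration 2: edges from {build,index,tag,upload} -> (lint, dist=2), (scan, dist=2), (tag, dist=2) x2. [UNION ALL keeps all 4 new rows, including repeats]
Iteration 3: edges from {lint,scan,tag} -> (merge, dist=3), (scan, dist=3).
Iteration 4: no outgoing edges from {merge,scan}; recursion stops.
SUM(dist) = 0 + 1 + 1 + 1 + 1 + 2 + 2 + 2 + 2 + 3 + 3 = 18.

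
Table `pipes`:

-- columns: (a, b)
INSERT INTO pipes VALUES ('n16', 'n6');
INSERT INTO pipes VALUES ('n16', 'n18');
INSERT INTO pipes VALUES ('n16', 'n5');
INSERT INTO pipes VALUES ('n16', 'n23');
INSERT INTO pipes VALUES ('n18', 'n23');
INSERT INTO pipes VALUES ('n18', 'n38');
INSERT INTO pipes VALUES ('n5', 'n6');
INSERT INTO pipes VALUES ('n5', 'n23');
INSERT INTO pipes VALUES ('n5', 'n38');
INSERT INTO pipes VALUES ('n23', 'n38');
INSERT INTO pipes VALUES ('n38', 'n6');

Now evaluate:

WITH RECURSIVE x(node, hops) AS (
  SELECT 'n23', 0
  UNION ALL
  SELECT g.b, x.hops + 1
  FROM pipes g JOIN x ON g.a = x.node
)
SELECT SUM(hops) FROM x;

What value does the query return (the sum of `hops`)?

Base: (n23, hops=0).
Iteration 1: edges from {n23} -> (n38, hops=1).
Iteration 2: edges from {n38} -> (n6, hops=2).
Iteration 3: no outgoing edges from {n6}; recursion stops.
SUM(hops) = 0 + 1 + 2 = 3.

3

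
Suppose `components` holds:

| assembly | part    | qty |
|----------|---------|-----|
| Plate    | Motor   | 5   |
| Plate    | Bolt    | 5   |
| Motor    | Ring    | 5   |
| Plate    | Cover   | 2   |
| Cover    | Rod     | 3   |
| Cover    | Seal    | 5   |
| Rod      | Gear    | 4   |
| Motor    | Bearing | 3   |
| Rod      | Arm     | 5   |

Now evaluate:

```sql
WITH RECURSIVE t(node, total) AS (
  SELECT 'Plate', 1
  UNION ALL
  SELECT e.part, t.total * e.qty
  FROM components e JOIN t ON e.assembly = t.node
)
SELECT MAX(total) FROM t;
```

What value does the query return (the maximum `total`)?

30

Base: (Plate, total=1).
Iteration 1: components of {Plate} -> Bolt = 1*5 = 5, Cover = 1*2 = 2, Motor = 1*5 = 5.
Iteration 2: components of {Bolt,Cover,Motor} -> Bearing = 5*3 = 15, Ring = 5*5 = 25, Rod = 2*3 = 6, Seal = 2*5 = 10.
Iteration 3: components of {Bearing,Ring,Rod,Seal} -> Arm = 6*5 = 30, Gear = 6*4 = 24.
Iteration 4: no further components; recursion stops.
total values: 1, 5, 5, 2, 25, 15, 6, 10, 24, 30; the maximum is 30.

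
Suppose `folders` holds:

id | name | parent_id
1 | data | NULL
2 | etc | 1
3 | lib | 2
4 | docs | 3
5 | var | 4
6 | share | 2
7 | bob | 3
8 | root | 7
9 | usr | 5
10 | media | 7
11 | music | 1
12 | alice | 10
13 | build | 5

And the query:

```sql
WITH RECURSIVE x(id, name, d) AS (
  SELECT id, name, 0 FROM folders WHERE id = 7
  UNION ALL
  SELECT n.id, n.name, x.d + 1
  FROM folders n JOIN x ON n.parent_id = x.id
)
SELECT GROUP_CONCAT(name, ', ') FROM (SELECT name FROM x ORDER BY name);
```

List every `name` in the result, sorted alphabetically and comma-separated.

Base: id=7 (bob) at d 0.
Iteration 1: rows with parent_id in {7} -> root (id 8, d 1), media (id 10, d 1).
Iteration 2: rows with parent_id in {8,10} -> alice (id 12, d 2).
Iteration 3: no rows with parent_id in {12}; recursion stops.

alice, bob, media, root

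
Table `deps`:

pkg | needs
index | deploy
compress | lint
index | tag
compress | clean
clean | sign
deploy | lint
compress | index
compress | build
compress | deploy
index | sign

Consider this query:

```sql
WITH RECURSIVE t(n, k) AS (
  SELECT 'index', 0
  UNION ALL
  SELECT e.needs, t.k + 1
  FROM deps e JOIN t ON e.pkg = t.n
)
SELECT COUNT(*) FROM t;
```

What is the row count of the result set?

Base: (index, k=0).
Iteration 1: edges from {index} -> (deploy, k=1), (sign, k=1), (tag, k=1).
Iteration 2: edges from {deploy,sign,tag} -> (lint, k=2).
Iteration 3: no outgoing edges from {lint}; recursion stops.
Total rows emitted: 5.

5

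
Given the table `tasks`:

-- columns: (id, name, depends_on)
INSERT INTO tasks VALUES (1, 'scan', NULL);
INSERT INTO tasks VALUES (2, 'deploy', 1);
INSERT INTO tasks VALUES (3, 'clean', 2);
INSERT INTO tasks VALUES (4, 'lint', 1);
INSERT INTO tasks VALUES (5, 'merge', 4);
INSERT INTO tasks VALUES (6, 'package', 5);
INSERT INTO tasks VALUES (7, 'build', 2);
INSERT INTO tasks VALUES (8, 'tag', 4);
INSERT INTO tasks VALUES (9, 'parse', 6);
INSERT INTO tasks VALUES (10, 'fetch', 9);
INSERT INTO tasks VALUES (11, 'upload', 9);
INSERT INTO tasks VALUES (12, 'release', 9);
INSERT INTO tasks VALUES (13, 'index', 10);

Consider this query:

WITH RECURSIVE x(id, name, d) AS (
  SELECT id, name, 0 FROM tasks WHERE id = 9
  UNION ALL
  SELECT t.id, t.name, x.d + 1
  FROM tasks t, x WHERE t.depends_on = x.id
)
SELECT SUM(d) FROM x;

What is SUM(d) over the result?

Base: id=9 (parse) at d 0.
Iteration 1: rows with depends_on in {9} -> fetch (id 10, d 1), upload (id 11, d 1), release (id 12, d 1).
Iteration 2: rows with depends_on in {10,11,12} -> index (id 13, d 2).
Iteration 3: no rows with depends_on in {13}; recursion stops.
SUM(d) = 0 + 1 + 1 + 1 + 2 = 5.

5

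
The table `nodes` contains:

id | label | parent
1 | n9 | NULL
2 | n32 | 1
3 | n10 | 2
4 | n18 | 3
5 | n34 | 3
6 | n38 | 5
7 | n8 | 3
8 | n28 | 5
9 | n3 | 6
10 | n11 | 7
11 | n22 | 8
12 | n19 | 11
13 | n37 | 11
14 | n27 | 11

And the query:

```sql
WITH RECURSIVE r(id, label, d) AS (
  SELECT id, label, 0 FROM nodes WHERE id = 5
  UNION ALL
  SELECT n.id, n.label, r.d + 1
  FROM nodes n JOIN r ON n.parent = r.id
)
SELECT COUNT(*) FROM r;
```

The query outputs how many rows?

8

Base: id=5 (n34) at d 0.
Iteration 1: rows with parent in {5} -> n38 (id 6, d 1), n28 (id 8, d 1).
Iteration 2: rows with parent in {6,8} -> n3 (id 9, d 2), n22 (id 11, d 2).
Iteration 3: rows with parent in {9,11} -> n19 (id 12, d 3), n37 (id 13, d 3), n27 (id 14, d 3).
Iteration 4: no rows with parent in {12,13,14}; recursion stops.
Total rows emitted: 8.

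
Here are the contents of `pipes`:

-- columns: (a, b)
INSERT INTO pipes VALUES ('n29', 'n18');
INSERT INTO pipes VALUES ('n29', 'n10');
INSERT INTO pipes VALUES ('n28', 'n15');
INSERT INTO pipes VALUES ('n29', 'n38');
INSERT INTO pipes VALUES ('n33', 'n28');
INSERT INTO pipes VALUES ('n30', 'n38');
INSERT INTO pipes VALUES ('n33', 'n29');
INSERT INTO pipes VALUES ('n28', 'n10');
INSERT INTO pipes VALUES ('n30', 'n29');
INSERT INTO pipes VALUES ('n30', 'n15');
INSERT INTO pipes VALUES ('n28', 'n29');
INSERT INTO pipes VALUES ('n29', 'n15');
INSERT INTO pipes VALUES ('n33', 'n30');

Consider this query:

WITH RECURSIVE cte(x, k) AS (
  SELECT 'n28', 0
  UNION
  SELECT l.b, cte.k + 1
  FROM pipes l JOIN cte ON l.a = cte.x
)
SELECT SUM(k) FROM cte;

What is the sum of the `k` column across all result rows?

11

Base: (n28, k=0).
Iteration 1: edges from {n28} -> (n10, k=1), (n15, k=1), (n29, k=1).
Iteration 2: edges from {n10,n15,n29} -> (n10, k=2), (n15, k=2), (n18, k=2), (n38, k=2).
Iteration 3: no outgoing edges from {n10,n15,n18,n38}; recursion stops.
SUM(k) = 0 + 1 + 1 + 1 + 2 + 2 + 2 + 2 = 11.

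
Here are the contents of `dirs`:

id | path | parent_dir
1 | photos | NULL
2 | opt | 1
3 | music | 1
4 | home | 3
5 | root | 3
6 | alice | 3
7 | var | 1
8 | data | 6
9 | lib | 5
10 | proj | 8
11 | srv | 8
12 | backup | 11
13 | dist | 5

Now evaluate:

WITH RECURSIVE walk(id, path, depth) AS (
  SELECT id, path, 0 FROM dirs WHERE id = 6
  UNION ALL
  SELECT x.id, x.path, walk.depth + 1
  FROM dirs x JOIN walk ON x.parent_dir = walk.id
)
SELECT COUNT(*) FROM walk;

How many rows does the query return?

5

Base: id=6 (alice) at depth 0.
Iteration 1: rows with parent_dir in {6} -> data (id 8, depth 1).
Iteration 2: rows with parent_dir in {8} -> proj (id 10, depth 2), srv (id 11, depth 2).
Iteration 3: rows with parent_dir in {10,11} -> backup (id 12, depth 3).
Iteration 4: no rows with parent_dir in {12}; recursion stops.
Total rows emitted: 5.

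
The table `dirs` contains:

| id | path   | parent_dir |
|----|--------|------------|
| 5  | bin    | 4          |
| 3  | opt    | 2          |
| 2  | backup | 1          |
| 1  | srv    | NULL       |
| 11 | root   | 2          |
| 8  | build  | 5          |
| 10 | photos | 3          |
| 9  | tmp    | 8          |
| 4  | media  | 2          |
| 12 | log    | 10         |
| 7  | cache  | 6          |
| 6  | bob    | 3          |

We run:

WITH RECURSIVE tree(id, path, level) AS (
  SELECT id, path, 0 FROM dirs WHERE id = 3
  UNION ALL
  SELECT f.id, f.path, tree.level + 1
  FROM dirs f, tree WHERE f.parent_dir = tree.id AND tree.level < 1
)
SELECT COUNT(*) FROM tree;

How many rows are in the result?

3

Base: id=3 (opt) at level 0.
Iteration 1: rows with parent_dir in {3} -> bob (id 6, level 1), photos (id 10, level 1).
Iteration 2: level < 1 fails for all current rows; recursion stops.
Total rows emitted: 3.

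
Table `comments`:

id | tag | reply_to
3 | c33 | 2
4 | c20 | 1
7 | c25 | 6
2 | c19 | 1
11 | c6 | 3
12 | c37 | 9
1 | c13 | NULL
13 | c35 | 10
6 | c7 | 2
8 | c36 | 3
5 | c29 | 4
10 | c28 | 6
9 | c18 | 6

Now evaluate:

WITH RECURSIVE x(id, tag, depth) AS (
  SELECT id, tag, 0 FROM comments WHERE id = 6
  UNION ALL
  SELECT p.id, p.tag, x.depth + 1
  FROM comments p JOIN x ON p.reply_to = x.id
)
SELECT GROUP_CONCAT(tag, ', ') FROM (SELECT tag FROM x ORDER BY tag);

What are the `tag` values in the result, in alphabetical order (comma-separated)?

Base: id=6 (c7) at depth 0.
Iteration 1: rows with reply_to in {6} -> c25 (id 7, depth 1), c18 (id 9, depth 1), c28 (id 10, depth 1).
Iteration 2: rows with reply_to in {7,9,10} -> c37 (id 12, depth 2), c35 (id 13, depth 2).
Iteration 3: no rows with reply_to in {12,13}; recursion stops.

c18, c25, c28, c35, c37, c7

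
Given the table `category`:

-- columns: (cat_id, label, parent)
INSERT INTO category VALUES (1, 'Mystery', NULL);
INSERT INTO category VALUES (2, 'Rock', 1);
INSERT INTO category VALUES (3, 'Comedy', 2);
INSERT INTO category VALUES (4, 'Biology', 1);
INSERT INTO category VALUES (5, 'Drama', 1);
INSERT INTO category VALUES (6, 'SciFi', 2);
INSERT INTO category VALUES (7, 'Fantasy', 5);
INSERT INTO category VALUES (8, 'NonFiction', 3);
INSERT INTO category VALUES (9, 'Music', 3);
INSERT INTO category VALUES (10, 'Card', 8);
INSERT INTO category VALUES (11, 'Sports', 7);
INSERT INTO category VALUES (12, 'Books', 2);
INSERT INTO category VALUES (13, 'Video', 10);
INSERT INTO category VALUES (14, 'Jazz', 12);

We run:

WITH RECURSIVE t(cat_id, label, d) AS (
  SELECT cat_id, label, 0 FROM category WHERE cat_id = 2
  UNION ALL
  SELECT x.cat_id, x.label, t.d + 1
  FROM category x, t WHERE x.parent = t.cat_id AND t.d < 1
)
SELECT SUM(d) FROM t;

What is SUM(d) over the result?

Base: cat_id=2 (Rock) at d 0.
Iteration 1: rows with parent in {2} -> Comedy (id 3, d 1), SciFi (id 6, d 1), Books (id 12, d 1).
Iteration 2: d < 1 fails for all current rows; recursion stops.
SUM(d) = 0 + 1 + 1 + 1 = 3.

3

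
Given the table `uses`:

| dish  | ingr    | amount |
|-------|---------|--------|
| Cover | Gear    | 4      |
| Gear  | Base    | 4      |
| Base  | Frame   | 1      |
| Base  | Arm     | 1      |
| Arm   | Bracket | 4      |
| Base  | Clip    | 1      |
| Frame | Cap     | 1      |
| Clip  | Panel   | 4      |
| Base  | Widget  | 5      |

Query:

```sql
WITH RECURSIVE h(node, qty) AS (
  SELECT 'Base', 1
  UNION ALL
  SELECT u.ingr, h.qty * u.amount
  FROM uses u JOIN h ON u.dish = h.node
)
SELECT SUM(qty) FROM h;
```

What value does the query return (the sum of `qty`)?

18

Base: (Base, qty=1).
Iteration 1: components of {Base} -> Arm = 1*1 = 1, Clip = 1*1 = 1, Frame = 1*1 = 1, Widget = 1*5 = 5.
Iteration 2: components of {Arm,Clip,Frame,Widget} -> Bracket = 1*4 = 4, Cap = 1*1 = 1, Panel = 1*4 = 4.
Iteration 3: no further components; recursion stops.
SUM(qty) = 1 + 1 + 1 + 1 + 5 + 1 + 4 + 4 = 18.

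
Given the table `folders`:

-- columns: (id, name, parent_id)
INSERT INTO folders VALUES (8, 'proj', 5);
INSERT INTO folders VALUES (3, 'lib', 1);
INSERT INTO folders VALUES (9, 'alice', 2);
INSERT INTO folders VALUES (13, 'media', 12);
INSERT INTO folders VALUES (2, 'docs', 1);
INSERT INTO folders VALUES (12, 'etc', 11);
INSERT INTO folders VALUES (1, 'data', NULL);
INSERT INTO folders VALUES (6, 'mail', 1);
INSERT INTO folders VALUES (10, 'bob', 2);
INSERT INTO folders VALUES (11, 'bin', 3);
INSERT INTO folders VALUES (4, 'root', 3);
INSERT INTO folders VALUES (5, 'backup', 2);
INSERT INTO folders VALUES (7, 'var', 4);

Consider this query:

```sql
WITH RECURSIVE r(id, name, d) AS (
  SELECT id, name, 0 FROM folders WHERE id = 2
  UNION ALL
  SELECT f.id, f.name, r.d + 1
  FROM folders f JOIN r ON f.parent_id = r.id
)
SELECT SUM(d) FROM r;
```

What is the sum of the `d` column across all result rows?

Base: id=2 (docs) at d 0.
Iteration 1: rows with parent_id in {2} -> backup (id 5, d 1), alice (id 9, d 1), bob (id 10, d 1).
Iteration 2: rows with parent_id in {5,9,10} -> proj (id 8, d 2).
Iteration 3: no rows with parent_id in {8}; recursion stops.
SUM(d) = 0 + 1 + 1 + 1 + 2 = 5.

5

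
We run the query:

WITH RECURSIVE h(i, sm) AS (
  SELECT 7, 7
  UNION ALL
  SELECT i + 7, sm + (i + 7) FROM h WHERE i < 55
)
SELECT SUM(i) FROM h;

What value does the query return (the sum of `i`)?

Base: i=7, sm=7.
Iteration 1: 7 < 55 holds -> i = 7 + 7 = 14, sm = 7 + 14 = 21.
Iteration 2: 14 < 55 holds -> i = 14 + 7 = 21, sm = 21 + 21 = 42.
Iteration 3: 21 < 55 holds -> i = 21 + 7 = 28, sm = 42 + 28 = 70.
Iteration 4: 28 < 55 holds -> i = 28 + 7 = 35, sm = 70 + 35 = 105.
Iteration 5: 35 < 55 holds -> i = 35 + 7 = 42, sm = 105 + 42 = 147.
Iteration 6: 42 < 55 holds -> i = 42 + 7 = 49, sm = 147 + 49 = 196.
Iteration 7: 49 < 55 holds -> i = 49 + 7 = 56, sm = 196 + 56 = 252.
Iteration 8: 56 < 55 fails; recursion stops.
SUM(i) = 7 + 14 + 21 + 28 + 35 + 42 + 49 + 56 = 252.

252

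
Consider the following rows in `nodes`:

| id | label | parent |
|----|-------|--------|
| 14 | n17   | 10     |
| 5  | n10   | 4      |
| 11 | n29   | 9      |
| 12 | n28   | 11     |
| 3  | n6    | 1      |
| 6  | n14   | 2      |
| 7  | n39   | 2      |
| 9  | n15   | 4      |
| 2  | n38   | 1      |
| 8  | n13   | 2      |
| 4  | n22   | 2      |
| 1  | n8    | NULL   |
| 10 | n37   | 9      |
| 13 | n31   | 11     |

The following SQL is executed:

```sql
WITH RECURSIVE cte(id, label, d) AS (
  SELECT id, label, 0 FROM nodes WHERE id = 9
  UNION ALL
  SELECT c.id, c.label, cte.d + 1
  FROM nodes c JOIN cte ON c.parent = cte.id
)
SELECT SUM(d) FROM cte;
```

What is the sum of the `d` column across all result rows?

Base: id=9 (n15) at d 0.
Iteration 1: rows with parent in {9} -> n37 (id 10, d 1), n29 (id 11, d 1).
Iteration 2: rows with parent in {10,11} -> n28 (id 12, d 2), n31 (id 13, d 2), n17 (id 14, d 2).
Iteration 3: no rows with parent in {12,13,14}; recursion stops.
SUM(d) = 0 + 1 + 1 + 2 + 2 + 2 = 8.

8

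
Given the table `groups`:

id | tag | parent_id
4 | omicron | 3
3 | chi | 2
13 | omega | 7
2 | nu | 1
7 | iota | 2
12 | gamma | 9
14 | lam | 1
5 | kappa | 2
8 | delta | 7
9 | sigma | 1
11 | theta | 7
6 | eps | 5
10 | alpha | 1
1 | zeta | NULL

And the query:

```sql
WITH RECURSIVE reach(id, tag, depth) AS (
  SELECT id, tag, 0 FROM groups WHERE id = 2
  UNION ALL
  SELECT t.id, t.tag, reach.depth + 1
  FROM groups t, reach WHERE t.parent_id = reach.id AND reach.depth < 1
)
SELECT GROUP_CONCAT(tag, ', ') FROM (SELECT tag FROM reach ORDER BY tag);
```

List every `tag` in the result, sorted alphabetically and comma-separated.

chi, iota, kappa, nu

Base: id=2 (nu) at depth 0.
Iteration 1: rows with parent_id in {2} -> chi (id 3, depth 1), kappa (id 5, depth 1), iota (id 7, depth 1).
Iteration 2: depth < 1 fails for all current rows; recursion stops.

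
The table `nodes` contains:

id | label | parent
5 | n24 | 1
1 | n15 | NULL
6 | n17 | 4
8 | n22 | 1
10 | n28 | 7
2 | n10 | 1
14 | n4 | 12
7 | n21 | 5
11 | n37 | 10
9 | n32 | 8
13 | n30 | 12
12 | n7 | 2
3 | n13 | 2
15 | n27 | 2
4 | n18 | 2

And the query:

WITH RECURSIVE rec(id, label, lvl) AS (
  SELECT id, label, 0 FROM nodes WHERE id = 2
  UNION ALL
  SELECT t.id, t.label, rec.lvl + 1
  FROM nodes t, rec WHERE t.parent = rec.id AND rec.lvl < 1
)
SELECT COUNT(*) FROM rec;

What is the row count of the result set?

5

Base: id=2 (n10) at lvl 0.
Iteration 1: rows with parent in {2} -> n13 (id 3, lvl 1), n18 (id 4, lvl 1), n7 (id 12, lvl 1), n27 (id 15, lvl 1).
Iteration 2: lvl < 1 fails for all current rows; recursion stops.
Total rows emitted: 5.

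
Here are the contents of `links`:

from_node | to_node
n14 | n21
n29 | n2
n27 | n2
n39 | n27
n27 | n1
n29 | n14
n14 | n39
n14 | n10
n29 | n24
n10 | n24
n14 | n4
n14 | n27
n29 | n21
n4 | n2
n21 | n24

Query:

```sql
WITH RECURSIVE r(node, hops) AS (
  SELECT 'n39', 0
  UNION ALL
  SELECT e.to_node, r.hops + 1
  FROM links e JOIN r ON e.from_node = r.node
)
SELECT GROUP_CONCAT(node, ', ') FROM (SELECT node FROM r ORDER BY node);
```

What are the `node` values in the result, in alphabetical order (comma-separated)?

n1, n2, n27, n39

Base: (n39, hops=0).
Iteration 1: edges from {n39} -> (n27, hops=1).
Iteration 2: edges from {n27} -> (n1, hops=2), (n2, hops=2).
Iteration 3: no outgoing edges from {n1,n2}; recursion stops.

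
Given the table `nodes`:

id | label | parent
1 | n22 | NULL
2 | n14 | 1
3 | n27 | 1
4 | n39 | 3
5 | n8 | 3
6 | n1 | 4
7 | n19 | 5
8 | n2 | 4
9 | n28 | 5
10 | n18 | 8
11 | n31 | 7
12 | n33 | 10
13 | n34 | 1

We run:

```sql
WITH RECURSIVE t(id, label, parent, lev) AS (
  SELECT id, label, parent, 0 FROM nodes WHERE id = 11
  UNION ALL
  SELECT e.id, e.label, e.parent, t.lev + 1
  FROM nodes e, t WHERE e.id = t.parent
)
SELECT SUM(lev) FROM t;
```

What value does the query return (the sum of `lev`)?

10

Base: id=11 (n31), parent=7, lev 0.
Iteration 1: join on id=7 -> n19 (id 7, parent=5, lev 1).
Iteration 2: join on id=5 -> n8 (id 5, parent=3, lev 2).
Iteration 3: join on id=3 -> n27 (id 3, parent=1, lev 3).
Iteration 4: join on id=1 -> n22 (id 1, parent=NULL, lev 4).
Iteration 5: parent is NULL; no match; recursion stops.
SUM(lev) = 0 + 1 + 2 + 3 + 4 = 10.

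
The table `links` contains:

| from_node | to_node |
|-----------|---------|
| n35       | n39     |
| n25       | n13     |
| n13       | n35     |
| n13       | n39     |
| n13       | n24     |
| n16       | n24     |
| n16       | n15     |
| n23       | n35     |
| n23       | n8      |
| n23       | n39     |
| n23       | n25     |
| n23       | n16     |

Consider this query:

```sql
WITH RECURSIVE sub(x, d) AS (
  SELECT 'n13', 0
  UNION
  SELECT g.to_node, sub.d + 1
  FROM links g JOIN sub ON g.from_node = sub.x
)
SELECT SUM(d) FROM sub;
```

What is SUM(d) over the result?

Base: (n13, d=0).
Iteration 1: edges from {n13} -> (n24, d=1), (n35, d=1), (n39, d=1).
Iteration 2: edges from {n24,n35,n39} -> (n39, d=2).
Iteration 3: no outgoing edges from {n39}; recursion stops.
SUM(d) = 0 + 1 + 1 + 1 + 2 = 5.

5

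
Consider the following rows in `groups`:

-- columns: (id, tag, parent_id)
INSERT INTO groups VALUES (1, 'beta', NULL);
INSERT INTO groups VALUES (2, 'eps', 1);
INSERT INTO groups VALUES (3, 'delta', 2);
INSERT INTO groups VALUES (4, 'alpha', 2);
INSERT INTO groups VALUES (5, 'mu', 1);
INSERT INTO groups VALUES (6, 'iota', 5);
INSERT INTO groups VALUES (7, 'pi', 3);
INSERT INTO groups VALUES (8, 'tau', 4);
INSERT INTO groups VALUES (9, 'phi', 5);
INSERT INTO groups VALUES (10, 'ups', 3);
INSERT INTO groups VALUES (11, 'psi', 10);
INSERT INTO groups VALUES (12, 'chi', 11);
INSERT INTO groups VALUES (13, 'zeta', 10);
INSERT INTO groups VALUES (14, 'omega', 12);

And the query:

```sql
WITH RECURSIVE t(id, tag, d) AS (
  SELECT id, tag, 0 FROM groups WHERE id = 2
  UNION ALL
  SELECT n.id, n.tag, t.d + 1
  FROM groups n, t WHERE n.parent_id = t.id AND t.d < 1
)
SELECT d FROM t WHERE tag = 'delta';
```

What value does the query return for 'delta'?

1

Base: id=2 (eps) at d 0.
Iteration 1: rows with parent_id in {2} -> delta (id 3, d 1), alpha (id 4, d 1).
Iteration 2: d < 1 fails for all current rows; recursion stops.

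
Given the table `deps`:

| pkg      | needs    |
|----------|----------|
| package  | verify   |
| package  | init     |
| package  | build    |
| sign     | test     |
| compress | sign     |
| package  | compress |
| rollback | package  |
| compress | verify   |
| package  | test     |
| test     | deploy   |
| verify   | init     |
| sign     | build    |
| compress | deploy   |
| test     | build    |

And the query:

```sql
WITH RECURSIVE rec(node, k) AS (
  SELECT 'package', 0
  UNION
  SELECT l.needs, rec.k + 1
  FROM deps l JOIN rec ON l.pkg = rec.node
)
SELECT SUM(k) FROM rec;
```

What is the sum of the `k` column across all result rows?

32

Base: (package, k=0).
Iteration 1: edges from {package} -> (build, k=1), (compress, k=1), (init, k=1), (test, k=1), (verify, k=1).
Iteration 2: edges from {build,compress,init,test,verify} -> (build, k=2), (deploy, k=2), (init, k=2), (sign, k=2), (verify, k=2). [UNION drops 1 duplicate row(s)]
Iteration 3: edges from {build,deploy,init,sign,verify} -> (build, k=3), (init, k=3), (test, k=3).
Iteration 4: edges from {build,init,test} -> (build, k=4), (deploy, k=4).
Iteration 5: no outgoing edges from {build,deploy}; recursion stops.
SUM(k) = 0 + 1 + 1 + 1 + 1 + 1 + 2 + 2 + 2 + 2 + 2 + 3 + 3 + 3 + 4 + 4 = 32.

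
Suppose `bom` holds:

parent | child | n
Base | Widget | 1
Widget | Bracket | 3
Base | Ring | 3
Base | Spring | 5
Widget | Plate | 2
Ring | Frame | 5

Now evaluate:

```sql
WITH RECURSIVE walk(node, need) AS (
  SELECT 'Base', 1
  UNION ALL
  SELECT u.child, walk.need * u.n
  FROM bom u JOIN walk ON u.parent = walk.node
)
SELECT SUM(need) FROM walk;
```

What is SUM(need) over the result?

Base: (Base, need=1).
Iteration 1: components of {Base} -> Ring = 1*3 = 3, Spring = 1*5 = 5, Widget = 1*1 = 1.
Iteration 2: components of {Ring,Spring,Widget} -> Bracket = 1*3 = 3, Frame = 3*5 = 15, Plate = 1*2 = 2.
Iteration 3: no further components; recursion stops.
SUM(need) = 1 + 1 + 3 + 5 + 3 + 2 + 15 = 30.

30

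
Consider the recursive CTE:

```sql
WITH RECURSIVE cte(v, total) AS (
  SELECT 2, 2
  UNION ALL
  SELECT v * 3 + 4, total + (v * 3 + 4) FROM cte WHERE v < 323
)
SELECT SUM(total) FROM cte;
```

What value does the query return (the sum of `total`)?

Base: v=2, total=2.
Iteration 1: 2 < 323 holds -> v = 2 * 3 + 4 = 10, total = 2 + 10 = 12.
Iteration 2: 10 < 323 holds -> v = 10 * 3 + 4 = 34, total = 12 + 34 = 46.
Iteration 3: 34 < 323 holds -> v = 34 * 3 + 4 = 106, total = 46 + 106 = 152.
Iteration 4: 106 < 323 holds -> v = 106 * 3 + 4 = 322, total = 152 + 322 = 474.
Iteration 5: 322 < 323 holds -> v = 322 * 3 + 4 = 970, total = 474 + 970 = 1444.
Iteration 6: 970 < 323 fails; recursion stops.
SUM(total) = 2 + 12 + 46 + 152 + 474 + 1444 = 2130.

2130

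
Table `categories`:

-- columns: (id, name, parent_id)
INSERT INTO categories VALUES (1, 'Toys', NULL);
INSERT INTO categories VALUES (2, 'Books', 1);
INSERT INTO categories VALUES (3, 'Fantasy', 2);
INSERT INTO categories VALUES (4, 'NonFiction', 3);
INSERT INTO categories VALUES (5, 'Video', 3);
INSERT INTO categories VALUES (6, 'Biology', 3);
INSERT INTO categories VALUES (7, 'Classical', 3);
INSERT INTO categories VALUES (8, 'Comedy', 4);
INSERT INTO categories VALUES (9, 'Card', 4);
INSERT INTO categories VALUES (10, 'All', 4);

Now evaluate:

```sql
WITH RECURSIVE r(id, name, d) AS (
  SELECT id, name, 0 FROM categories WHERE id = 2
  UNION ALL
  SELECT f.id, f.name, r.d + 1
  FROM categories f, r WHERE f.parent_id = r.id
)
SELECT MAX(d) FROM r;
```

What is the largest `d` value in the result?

Base: id=2 (Books) at d 0.
Iteration 1: rows with parent_id in {2} -> Fantasy (id 3, d 1).
Iteration 2: rows with parent_id in {3} -> NonFiction (id 4, d 2), Video (id 5, d 2), Biology (id 6, d 2), Classical (id 7, d 2).
Iteration 3: rows with parent_id in {4,5,6,7} -> Comedy (id 8, d 3), Card (id 9, d 3), All (id 10, d 3).
Iteration 4: no rows with parent_id in {8,9,10}; recursion stops.
d values: 0, 1, 2, 2, 2, 2, 3, 3, 3; the maximum is 3.

3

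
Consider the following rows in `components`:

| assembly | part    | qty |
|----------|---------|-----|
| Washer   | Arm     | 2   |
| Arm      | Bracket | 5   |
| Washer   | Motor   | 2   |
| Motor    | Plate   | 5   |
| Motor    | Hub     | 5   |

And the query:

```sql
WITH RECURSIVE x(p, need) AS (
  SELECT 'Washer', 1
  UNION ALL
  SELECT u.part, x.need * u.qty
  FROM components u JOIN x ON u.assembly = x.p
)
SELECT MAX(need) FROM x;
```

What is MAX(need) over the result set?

10

Base: (Washer, need=1).
Iteration 1: components of {Washer} -> Arm = 1*2 = 2, Motor = 1*2 = 2.
Iteration 2: components of {Arm,Motor} -> Bracket = 2*5 = 10, Hub = 2*5 = 10, Plate = 2*5 = 10.
Iteration 3: no further components; recursion stops.
need values: 1, 2, 2, 10, 10, 10; the maximum is 10.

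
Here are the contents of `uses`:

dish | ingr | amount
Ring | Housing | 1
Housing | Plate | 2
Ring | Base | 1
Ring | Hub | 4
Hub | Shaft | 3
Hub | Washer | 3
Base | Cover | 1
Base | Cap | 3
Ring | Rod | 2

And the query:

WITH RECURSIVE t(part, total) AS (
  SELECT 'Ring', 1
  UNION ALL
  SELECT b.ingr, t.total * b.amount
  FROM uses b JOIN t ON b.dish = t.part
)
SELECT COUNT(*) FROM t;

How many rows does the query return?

Base: (Ring, total=1).
Iteration 1: components of {Ring} -> Base = 1*1 = 1, Housing = 1*1 = 1, Hub = 1*4 = 4, Rod = 1*2 = 2.
Iteration 2: components of {Base,Housing,Hub,Rod} -> Cap = 1*3 = 3, Cover = 1*1 = 1, Plate = 1*2 = 2, Shaft = 4*3 = 12, Washer = 4*3 = 12.
Iteration 3: no further components; recursion stops.
Total rows emitted: 10.

10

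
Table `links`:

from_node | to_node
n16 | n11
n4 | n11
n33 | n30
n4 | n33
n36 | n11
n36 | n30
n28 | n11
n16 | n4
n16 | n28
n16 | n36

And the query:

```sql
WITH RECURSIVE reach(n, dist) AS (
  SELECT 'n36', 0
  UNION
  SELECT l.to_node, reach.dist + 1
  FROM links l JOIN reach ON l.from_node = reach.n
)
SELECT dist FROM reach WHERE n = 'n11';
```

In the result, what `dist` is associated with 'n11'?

Base: (n36, dist=0).
Iteration 1: edges from {n36} -> (n11, dist=1), (n30, dist=1).
Iteration 2: no outgoing edges from {n11,n30}; recursion stops.

1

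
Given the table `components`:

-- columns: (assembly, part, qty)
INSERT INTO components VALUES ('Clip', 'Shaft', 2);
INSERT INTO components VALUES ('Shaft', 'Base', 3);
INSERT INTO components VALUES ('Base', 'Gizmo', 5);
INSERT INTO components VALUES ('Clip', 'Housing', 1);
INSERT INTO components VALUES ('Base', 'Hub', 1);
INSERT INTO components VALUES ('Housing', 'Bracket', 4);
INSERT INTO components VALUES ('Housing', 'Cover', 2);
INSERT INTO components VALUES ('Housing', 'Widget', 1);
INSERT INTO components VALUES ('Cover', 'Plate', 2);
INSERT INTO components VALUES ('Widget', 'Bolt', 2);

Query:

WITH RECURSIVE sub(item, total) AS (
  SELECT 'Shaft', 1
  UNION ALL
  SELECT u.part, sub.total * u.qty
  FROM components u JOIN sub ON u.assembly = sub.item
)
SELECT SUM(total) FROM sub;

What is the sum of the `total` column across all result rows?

Base: (Shaft, total=1).
Iteration 1: components of {Shaft} -> Base = 1*3 = 3.
Iteration 2: components of {Base} -> Gizmo = 3*5 = 15, Hub = 3*1 = 3.
Iteration 3: no further components; recursion stops.
SUM(total) = 1 + 3 + 15 + 3 = 22.

22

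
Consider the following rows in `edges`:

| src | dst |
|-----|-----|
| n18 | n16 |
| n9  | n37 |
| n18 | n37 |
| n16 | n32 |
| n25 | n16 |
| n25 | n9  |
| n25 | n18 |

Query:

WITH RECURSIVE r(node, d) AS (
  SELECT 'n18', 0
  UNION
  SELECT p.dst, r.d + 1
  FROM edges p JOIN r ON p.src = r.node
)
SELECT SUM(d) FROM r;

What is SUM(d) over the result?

Base: (n18, d=0).
Iteration 1: edges from {n18} -> (n16, d=1), (n37, d=1).
Iteration 2: edges from {n16,n37} -> (n32, d=2).
Iteration 3: no outgoing edges from {n32}; recursion stops.
SUM(d) = 0 + 1 + 1 + 2 = 4.

4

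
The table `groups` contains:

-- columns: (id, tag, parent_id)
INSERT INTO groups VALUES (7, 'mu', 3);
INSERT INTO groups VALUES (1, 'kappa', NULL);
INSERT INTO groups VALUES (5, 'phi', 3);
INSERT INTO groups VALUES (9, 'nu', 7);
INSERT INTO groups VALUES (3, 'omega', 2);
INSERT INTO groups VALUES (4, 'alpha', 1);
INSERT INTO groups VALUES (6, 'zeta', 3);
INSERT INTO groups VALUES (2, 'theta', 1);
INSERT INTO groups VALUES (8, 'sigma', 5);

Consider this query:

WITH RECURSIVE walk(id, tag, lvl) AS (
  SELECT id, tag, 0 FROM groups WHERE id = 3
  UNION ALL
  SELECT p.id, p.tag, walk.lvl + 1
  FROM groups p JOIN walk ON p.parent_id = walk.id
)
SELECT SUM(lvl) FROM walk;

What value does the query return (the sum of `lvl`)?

7

Base: id=3 (omega) at lvl 0.
Iteration 1: rows with parent_id in {3} -> phi (id 5, lvl 1), zeta (id 6, lvl 1), mu (id 7, lvl 1).
Iteration 2: rows with parent_id in {5,6,7} -> sigma (id 8, lvl 2), nu (id 9, lvl 2).
Iteration 3: no rows with parent_id in {8,9}; recursion stops.
SUM(lvl) = 0 + 1 + 1 + 1 + 2 + 2 = 7.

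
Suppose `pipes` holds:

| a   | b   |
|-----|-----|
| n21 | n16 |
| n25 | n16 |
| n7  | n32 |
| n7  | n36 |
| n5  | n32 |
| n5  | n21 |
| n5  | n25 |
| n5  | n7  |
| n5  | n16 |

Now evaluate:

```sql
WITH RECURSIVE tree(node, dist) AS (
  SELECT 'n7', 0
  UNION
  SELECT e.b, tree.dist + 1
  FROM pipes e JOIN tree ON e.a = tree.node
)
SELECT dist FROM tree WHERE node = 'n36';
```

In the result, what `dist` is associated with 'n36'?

Base: (n7, dist=0).
Iteration 1: edges from {n7} -> (n32, dist=1), (n36, dist=1).
Iteration 2: no outgoing edges from {n32,n36}; recursion stops.

1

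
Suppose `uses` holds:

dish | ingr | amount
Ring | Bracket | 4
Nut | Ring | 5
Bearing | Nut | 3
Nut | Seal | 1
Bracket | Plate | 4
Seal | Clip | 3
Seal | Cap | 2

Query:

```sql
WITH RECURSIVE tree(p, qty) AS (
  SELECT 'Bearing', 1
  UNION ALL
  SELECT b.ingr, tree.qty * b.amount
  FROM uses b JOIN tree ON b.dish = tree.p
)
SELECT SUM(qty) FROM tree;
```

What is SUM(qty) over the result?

337

Base: (Bearing, qty=1).
Iteration 1: components of {Bearing} -> Nut = 1*3 = 3.
Iteration 2: components of {Nut} -> Ring = 3*5 = 15, Seal = 3*1 = 3.
Iteration 3: components of {Ring,Seal} -> Bracket = 15*4 = 60, Cap = 3*2 = 6, Clip = 3*3 = 9.
Iteration 4: components of {Bracket,Cap,Clip} -> Plate = 60*4 = 240.
Iteration 5: no further components; recursion stops.
SUM(qty) = 1 + 3 + 15 + 3 + 60 + 9 + 6 + 240 = 337.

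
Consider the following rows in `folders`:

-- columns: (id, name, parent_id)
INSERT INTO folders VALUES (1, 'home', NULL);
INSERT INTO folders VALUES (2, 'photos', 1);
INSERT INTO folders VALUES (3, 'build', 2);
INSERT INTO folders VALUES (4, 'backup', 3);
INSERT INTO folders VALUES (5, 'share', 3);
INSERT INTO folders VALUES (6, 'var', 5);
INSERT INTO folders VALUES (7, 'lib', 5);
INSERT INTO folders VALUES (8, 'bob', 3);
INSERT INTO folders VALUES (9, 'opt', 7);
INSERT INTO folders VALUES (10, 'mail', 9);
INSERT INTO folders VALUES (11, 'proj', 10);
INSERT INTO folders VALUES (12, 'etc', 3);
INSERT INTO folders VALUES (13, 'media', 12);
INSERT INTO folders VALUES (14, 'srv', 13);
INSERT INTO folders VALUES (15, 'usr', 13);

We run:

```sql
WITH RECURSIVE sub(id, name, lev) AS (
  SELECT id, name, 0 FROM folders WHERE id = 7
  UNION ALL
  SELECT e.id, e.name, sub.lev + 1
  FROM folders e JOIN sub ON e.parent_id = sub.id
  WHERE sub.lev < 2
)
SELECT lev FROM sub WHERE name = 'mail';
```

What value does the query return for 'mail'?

Base: id=7 (lib) at lev 0.
Iteration 1: rows with parent_id in {7} -> opt (id 9, lev 1).
Iteration 2: rows with parent_id in {9} -> mail (id 10, lev 2).
Iteration 3: lev < 2 fails for all current rows; recursion stops.

2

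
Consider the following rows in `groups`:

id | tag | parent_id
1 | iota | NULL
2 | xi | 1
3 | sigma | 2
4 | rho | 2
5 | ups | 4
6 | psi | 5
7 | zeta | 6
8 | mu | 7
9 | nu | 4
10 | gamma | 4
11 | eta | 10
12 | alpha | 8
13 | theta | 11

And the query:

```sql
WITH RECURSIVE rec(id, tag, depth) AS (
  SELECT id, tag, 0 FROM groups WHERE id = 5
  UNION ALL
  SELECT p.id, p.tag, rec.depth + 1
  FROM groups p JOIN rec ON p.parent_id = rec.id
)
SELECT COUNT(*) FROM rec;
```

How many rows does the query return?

Base: id=5 (ups) at depth 0.
Iteration 1: rows with parent_id in {5} -> psi (id 6, depth 1).
Iteration 2: rows with parent_id in {6} -> zeta (id 7, depth 2).
Iteration 3: rows with parent_id in {7} -> mu (id 8, depth 3).
Iteration 4: rows with parent_id in {8} -> alpha (id 12, depth 4).
Iteration 5: no rows with parent_id in {12}; recursion stops.
Total rows emitted: 5.

5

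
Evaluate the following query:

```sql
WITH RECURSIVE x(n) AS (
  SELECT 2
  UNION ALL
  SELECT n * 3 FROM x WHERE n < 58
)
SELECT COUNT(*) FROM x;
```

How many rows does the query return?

Base: n=2.
Iteration 1: 2 < 58 holds -> n = 2 * 3 = 6.
Iteration 2: 6 < 58 holds -> n = 6 * 3 = 18.
Iteration 3: 18 < 58 holds -> n = 18 * 3 = 54.
Iteration 4: 54 < 58 holds -> n = 54 * 3 = 162.
Iteration 5: 162 < 58 fails; recursion stops.
Total rows emitted: 5.

5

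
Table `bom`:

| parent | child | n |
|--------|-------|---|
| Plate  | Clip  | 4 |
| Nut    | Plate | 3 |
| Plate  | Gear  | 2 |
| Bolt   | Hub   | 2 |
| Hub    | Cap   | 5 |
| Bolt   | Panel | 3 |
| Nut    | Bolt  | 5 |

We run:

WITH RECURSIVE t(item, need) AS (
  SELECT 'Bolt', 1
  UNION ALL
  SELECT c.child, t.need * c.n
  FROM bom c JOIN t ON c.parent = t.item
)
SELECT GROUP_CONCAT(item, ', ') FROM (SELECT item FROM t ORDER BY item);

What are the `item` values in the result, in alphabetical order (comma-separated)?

Base: (Bolt, need=1).
Iteration 1: components of {Bolt} -> Hub = 1*2 = 2, Panel = 1*3 = 3.
Iteration 2: components of {Hub,Panel} -> Cap = 2*5 = 10.
Iteration 3: no further components; recursion stops.

Bolt, Cap, Hub, Panel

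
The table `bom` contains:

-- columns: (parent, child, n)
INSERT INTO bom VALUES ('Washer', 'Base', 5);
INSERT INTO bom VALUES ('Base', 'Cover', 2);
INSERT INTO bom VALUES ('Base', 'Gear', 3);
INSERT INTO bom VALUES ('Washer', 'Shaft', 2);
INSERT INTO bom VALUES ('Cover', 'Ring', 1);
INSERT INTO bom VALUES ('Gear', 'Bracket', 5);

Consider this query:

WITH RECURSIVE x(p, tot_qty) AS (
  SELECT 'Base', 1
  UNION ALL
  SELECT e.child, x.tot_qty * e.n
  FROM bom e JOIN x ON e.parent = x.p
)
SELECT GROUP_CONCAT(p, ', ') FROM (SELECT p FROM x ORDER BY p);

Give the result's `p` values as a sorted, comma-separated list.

Base, Bracket, Cover, Gear, Ring

Base: (Base, tot_qty=1).
Iteration 1: components of {Base} -> Cover = 1*2 = 2, Gear = 1*3 = 3.
Iteration 2: components of {Cover,Gear} -> Bracket = 3*5 = 15, Ring = 2*1 = 2.
Iteration 3: no further components; recursion stops.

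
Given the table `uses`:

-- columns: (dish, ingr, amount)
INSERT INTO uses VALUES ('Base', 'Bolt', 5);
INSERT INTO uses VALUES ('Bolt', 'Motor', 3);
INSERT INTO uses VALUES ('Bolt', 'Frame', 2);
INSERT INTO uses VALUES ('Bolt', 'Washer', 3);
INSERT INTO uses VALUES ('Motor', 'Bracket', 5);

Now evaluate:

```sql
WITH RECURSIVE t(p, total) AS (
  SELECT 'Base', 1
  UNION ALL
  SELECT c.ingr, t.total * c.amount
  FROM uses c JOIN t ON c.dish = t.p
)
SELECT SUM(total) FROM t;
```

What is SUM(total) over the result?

121

Base: (Base, total=1).
Iteration 1: components of {Base} -> Bolt = 1*5 = 5.
Iteration 2: components of {Bolt} -> Frame = 5*2 = 10, Motor = 5*3 = 15, Washer = 5*3 = 15.
Iteration 3: components of {Frame,Motor,Washer} -> Bracket = 15*5 = 75.
Iteration 4: no further components; recursion stops.
SUM(total) = 1 + 5 + 15 + 10 + 15 + 75 = 121.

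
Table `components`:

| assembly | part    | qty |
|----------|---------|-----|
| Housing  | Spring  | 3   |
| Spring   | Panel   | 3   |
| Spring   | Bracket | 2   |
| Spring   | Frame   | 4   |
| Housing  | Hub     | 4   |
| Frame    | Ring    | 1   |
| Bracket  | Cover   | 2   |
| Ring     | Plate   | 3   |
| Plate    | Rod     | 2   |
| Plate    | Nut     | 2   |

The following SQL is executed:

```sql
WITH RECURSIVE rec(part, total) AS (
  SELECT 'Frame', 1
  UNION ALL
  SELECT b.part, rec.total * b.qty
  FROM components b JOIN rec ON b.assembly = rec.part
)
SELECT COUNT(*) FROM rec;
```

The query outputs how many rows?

5

Base: (Frame, total=1).
Iteration 1: components of {Frame} -> Ring = 1*1 = 1.
Iteration 2: components of {Ring} -> Plate = 1*3 = 3.
Iteration 3: components of {Plate} -> Nut = 3*2 = 6, Rod = 3*2 = 6.
Iteration 4: no further components; recursion stops.
Total rows emitted: 5.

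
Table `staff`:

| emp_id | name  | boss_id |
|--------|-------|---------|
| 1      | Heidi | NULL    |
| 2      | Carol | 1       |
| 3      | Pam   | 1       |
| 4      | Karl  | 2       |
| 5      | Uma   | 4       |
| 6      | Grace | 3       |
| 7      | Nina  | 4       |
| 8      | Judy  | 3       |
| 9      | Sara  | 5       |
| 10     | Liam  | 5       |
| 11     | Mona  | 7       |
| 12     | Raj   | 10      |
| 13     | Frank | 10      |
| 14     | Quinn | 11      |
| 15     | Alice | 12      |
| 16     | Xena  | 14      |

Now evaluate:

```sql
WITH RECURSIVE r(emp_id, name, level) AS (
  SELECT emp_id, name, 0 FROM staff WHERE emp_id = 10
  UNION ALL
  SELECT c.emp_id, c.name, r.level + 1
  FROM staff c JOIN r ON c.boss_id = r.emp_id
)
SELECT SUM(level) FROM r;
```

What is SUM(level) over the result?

Base: emp_id=10 (Liam) at level 0.
Iteration 1: rows with boss_id in {10} -> Raj (id 12, level 1), Frank (id 13, level 1).
Iteration 2: rows with boss_id in {12,13} -> Alice (id 15, level 2).
Iteration 3: no rows with boss_id in {15}; recursion stops.
SUM(level) = 0 + 1 + 1 + 2 = 4.

4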